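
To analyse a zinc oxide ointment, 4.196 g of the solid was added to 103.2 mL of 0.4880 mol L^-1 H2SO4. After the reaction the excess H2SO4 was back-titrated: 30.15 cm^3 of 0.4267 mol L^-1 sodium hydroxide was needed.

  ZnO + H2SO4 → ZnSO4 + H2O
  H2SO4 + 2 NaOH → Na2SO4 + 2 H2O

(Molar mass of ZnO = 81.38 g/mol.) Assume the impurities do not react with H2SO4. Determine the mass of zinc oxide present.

n(H2SO4) added = 0.1032 × 0.4880 = 0.05036 mol
n(NaOH) used in back-titration = 0.03015 × 0.4267 = 0.01287 mol
From the 1:2 ratio, n(H2SO4) left over = 1/2 × 0.01287 = 6.433 × 10^-3 mol
n(H2SO4) consumed by analyte = 0.05036 − 6.433 × 10^-3 = 0.04393 mol
n(ZnO) = 0.04393 mol (1:1 ratio)
mass of ZnO = 0.04393 × 81.38 = 3.575 g

3.575 g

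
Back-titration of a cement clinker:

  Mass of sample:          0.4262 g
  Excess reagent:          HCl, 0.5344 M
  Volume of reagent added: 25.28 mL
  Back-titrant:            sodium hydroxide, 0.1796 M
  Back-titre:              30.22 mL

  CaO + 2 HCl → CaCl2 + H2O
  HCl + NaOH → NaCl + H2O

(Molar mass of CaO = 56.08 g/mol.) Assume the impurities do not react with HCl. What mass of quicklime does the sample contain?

0.2266 g

n(HCl) added = 0.02528 × 0.5344 = 0.01351 mol
n(NaOH) used in back-titration = 0.03022 × 0.1796 = 5.428 × 10^-3 mol
n(HCl) left over = 5.428 × 10^-3 mol (1:1 ratio)
n(HCl) consumed by analyte = 0.01351 − 5.428 × 10^-3 = 8.082 × 10^-3 mol
From the 1:2 ratio, n(CaO) = 1/2 × 8.082 × 10^-3 = 4.041 × 10^-3 mol
mass of CaO = 4.041 × 10^-3 × 56.08 = 0.2266 g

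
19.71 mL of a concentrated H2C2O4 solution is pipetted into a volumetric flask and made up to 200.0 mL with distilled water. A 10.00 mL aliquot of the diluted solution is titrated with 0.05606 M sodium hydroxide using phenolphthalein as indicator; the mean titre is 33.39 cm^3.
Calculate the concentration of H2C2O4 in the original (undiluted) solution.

H2C2O4 + 2 NaOH → Na2C2O4 + 2 H2O
n(NaOH) = 0.03339 × 0.05606 = 1.872 × 10^-3 mol
From the 1:2 ratio, n(H2C2O4) in the aliquot = 1/2 × 1.872 × 10^-3 = 9.359 × 10^-4 mol
[H2C2O4]_dilute = 9.359 × 10^-4 / 0.01000 = 0.09359 mol/L
Dilution factor = 200.0 / 19.71 = 10.15
[H2C2O4]_stock = 0.09359 × 10.15 = 0.9497 mol/L

0.9497 M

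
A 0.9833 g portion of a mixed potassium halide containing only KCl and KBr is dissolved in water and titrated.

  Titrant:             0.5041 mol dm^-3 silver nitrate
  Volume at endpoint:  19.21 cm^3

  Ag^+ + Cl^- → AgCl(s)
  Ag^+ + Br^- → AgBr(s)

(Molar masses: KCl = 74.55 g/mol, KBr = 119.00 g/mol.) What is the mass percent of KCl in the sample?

28.84 %

n(AgNO3) = 0.01921 × 0.5041 = 9.684 × 10^-3 mol
Let x = n(KCl), y = n(KBr).
Titrant: 1x + 1y = 9.684 × 10^-3;  mass: 74.55x + 119.00y = 0.9833
Solving, x = 3.804 × 10^-3 mol, y = 5.880 × 10^-3 mol
mass of KCl = 3.804 × 10^-3 × 74.55 = 0.2836 g
% KCl = 0.2836 / 0.9833 × 100 = 28.84 %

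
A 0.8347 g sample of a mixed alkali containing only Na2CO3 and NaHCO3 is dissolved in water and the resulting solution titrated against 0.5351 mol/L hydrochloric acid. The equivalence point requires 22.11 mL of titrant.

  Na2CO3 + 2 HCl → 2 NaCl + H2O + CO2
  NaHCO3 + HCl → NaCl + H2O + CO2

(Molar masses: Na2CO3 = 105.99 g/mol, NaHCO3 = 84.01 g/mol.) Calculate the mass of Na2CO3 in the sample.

n(HCl) = 0.02211 × 0.5351 = 0.01183 mol
Let x = n(Na2CO3), y = n(NaHCO3).
Titrant: 2x + 1y = 0.01183;  mass: 105.99x + 84.01y = 0.8347
Solving, x = 2.567 × 10^-3 mol, y = 6.697 × 10^-3 mol
mass of Na2CO3 = 2.567 × 10^-3 × 105.99 = 0.2721 g

0.2721 g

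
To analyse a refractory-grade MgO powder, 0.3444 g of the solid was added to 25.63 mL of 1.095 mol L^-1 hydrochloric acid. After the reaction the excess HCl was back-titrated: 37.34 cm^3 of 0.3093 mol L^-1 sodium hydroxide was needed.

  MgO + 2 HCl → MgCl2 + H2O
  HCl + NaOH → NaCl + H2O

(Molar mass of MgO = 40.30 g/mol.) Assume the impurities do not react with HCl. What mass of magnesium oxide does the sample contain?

0.3328 g

n(HCl) added = 0.02563 × 1.095 = 0.02806 mol
n(NaOH) used in back-titration = 0.03734 × 0.3093 = 0.01155 mol
n(HCl) left over = 0.01155 mol (1:1 ratio)
n(HCl) consumed by analyte = 0.02806 − 0.01155 = 0.01652 mol
From the 1:2 ratio, n(MgO) = 1/2 × 0.01652 = 8.258 × 10^-3 mol
mass of MgO = 8.258 × 10^-3 × 40.30 = 0.3328 g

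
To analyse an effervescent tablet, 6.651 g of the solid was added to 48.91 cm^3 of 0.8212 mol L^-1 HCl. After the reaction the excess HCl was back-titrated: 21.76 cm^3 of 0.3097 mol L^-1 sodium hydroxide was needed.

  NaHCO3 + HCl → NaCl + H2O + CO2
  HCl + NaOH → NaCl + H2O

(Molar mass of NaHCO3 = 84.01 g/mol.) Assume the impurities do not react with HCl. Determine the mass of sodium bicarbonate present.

2.808 g

n(HCl) added = 0.04891 × 0.8212 = 0.04016 mol
n(NaOH) used in back-titration = 0.02176 × 0.3097 = 6.739 × 10^-3 mol
n(HCl) left over = 6.739 × 10^-3 mol (1:1 ratio)
n(HCl) consumed by analyte = 0.04016 − 6.739 × 10^-3 = 0.03343 mol
n(NaHCO3) = 0.03343 mol (1:1 ratio)
mass of NaHCO3 = 0.03343 × 84.01 = 2.808 g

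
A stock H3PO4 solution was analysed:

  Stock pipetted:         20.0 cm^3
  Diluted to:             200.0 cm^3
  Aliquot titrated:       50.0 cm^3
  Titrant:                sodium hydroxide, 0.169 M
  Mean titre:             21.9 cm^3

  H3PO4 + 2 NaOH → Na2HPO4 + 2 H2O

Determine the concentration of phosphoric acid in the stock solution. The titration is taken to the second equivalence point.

0.370 M

n(NaOH) = 0.0219 × 0.169 = 3.70 × 10^-3 mol
From the 1:2 ratio, n(H3PO4) in the aliquot = 1/2 × 3.70 × 10^-3 = 1.85 × 10^-3 mol
[H3PO4]_dilute = 1.85 × 10^-3 / 0.0500 = 0.0370 mol/L
Dilution factor = 200.0 / 20.0 = 10.00
[H3PO4]_stock = 0.0370 × 10.00 = 0.370 mol/L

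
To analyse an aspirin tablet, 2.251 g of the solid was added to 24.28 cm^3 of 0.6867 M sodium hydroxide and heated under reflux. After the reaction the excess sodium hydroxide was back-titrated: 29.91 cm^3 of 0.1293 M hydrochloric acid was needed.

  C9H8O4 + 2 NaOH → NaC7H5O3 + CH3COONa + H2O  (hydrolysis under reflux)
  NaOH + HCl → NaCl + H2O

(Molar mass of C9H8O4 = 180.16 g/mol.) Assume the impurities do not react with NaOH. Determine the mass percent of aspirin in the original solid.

n(NaOH) added = 0.02428 × 0.6867 = 0.01667 mol
n(HCl) used in back-titration = 0.02991 × 0.1293 = 3.867 × 10^-3 mol
n(NaOH) left over = 3.867 × 10^-3 mol (1:1 ratio)
n(NaOH) consumed by analyte = 0.01667 − 3.867 × 10^-3 = 0.01281 mol
From the 1:2 ratio, n(C9H8O4) = 1/2 × 0.01281 = 6.403 × 10^-3 mol
mass of C9H8O4 = 6.403 × 10^-3 × 180.16 = 1.154 g
% C9H8O4 = 1.154 / 2.251 × 100 = 51.25 %

51.25 %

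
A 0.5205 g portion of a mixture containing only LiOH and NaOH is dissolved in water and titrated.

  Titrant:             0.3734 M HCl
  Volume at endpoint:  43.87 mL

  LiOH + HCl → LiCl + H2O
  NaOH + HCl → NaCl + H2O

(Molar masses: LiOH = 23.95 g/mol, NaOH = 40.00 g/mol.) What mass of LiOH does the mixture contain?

n(HCl) = 0.04387 × 0.3734 = 0.01638 mol
Let x = n(LiOH), y = n(NaOH).
Titrant: 1x + 1y = 0.01638;  mass: 23.95x + 40.00y = 0.5205
Solving, x = 8.395 × 10^-3 mol, y = 7.986 × 10^-3 mol
mass of LiOH = 8.395 × 10^-3 × 23.95 = 0.2011 g

0.2011 g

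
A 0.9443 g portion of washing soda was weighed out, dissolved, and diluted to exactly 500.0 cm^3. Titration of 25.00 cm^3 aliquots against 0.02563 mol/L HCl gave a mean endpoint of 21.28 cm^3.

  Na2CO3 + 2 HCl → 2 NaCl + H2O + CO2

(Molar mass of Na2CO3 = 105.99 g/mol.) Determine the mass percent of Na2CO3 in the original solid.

n(HCl) per titration = 0.02128 × 0.02563 = 5.454 × 10^-4 mol
From the 1:2 ratio, n(Na2CO3) in each aliquot = 1/2 × 5.454 × 10^-4 = 2.727 × 10^-4 mol
n(Na2CO3) in the whole flask = 2.727 × 10^-4 × 500.0/25.00 = 5.454 × 10^-3 mol
mass of Na2CO3 = 5.454 × 10^-3 × 105.99 = 0.5781 g
% Na2CO3 = 0.5781 / 0.9443 × 100 = 61.22 %

61.22 %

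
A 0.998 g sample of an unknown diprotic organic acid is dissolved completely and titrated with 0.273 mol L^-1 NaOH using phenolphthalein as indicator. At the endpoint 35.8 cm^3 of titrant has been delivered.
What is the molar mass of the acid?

n(NaOH) = 0.0358 L × 0.273 mol/L = 9.77 × 10^-3 mol
From the 1:2 ratio, n(H2A) = 1/2 × 9.77 × 10^-3 = 4.89 × 10^-3 mol
M = m / n = 0.998 g / 4.89 × 10^-3 mol = 204 g/mol

204 g/mol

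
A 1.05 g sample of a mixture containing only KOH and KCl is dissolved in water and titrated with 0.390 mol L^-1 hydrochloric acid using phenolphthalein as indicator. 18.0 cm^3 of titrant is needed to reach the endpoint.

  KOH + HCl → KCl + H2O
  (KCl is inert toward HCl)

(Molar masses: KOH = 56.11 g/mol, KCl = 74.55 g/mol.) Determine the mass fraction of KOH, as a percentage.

37.5 %

n(HCl) = 0.0180 × 0.390 = 7.02 × 10^-3 mol
Let x = n(KOH), y = n(KCl).
Titrant: 1x = 7.02 × 10^-3;  mass: 56.11x + 74.55y = 1.05
Solving, x = 7.02 × 10^-3 mol, y = 8.80 × 10^-3 mol
mass of KOH = 7.02 × 10^-3 × 56.11 = 0.394 g
% KOH = 0.394 / 1.05 × 100 = 37.5 %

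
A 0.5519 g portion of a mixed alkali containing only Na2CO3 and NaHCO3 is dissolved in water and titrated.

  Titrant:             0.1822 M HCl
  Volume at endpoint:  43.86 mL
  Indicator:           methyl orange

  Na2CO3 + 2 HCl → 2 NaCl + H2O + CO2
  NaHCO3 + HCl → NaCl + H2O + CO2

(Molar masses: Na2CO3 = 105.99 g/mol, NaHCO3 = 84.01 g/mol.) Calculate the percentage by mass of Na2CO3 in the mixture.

n(HCl) = 0.04386 × 0.1822 = 7.991 × 10^-3 mol
Let x = n(Na2CO3), y = n(NaHCO3).
Titrant: 2x + 1y = 7.991 × 10^-3;  mass: 105.99x + 84.01y = 0.5519
Solving, x = 1.926 × 10^-3 mol, y = 4.140 × 10^-3 mol
mass of Na2CO3 = 1.926 × 10^-3 × 105.99 = 0.2041 g
% Na2CO3 = 0.2041 / 0.5519 × 100 = 36.98 %

36.98 %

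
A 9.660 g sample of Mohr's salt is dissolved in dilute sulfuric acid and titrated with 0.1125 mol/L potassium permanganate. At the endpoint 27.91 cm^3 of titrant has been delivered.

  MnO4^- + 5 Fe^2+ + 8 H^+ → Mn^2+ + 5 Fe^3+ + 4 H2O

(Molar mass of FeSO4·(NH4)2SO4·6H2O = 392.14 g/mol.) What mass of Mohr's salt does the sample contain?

n(KMnO4) = 0.02791 L × 0.1125 mol/L = 3.140 × 10^-3 mol
From the 5:1 ratio, n(FeSO4·(NH4)2SO4·6H2O) = 5/1 × 3.140 × 10^-3 = 0.01570 mol
mass of FeSO4·(NH4)2SO4·6H2O = 0.01570 × 392.14 g/mol = 6.156 g

6.156 g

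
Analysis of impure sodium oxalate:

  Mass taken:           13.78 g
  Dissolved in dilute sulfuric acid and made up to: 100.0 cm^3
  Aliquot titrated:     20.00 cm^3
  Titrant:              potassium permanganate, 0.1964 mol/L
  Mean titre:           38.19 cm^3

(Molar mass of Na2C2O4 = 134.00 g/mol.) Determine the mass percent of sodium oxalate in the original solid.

91.17 %

2 MnO4^- + 5 C2O4^2- + 16 H^+ → 2 Mn^2+ + 10 CO2 + 8 H2O
n(KMnO4) per titration = 0.03819 × 0.1964 = 7.501 × 10^-3 mol
From the 5:2 ratio, n(Na2C2O4) in each aliquot = 5/2 × 7.501 × 10^-3 = 0.01875 mol
n(Na2C2O4) in the whole flask = 0.01875 × 100.0/20.00 = 0.09376 mol
mass of Na2C2O4 = 0.09376 × 134.00 = 12.56 g
% Na2C2O4 = 12.56 / 13.78 × 100 = 91.17 %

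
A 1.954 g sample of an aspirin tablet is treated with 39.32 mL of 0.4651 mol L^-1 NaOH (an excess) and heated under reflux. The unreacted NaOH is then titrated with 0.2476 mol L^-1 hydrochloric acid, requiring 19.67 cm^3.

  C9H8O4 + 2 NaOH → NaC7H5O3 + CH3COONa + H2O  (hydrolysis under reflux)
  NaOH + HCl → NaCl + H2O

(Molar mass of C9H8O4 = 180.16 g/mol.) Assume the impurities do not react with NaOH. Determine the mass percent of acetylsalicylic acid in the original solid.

61.85 %

n(NaOH) added = 0.03932 × 0.4651 = 0.01829 mol
n(HCl) used in back-titration = 0.01967 × 0.2476 = 4.870 × 10^-3 mol
n(NaOH) left over = 4.870 × 10^-3 mol (1:1 ratio)
n(NaOH) consumed by analyte = 0.01829 − 4.870 × 10^-3 = 0.01342 mol
From the 1:2 ratio, n(C9H8O4) = 1/2 × 0.01342 = 6.709 × 10^-3 mol
mass of C9H8O4 = 6.709 × 10^-3 × 180.16 = 1.209 g
% C9H8O4 = 1.209 / 1.954 × 100 = 61.85 %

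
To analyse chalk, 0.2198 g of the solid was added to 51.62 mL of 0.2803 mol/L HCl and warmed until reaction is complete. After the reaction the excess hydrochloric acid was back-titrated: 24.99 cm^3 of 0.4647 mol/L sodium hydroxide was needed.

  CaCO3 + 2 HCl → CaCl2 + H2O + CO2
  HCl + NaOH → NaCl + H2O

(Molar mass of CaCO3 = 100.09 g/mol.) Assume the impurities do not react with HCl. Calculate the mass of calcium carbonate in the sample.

n(HCl) added = 0.05162 × 0.2803 = 0.01447 mol
n(NaOH) used in back-titration = 0.02499 × 0.4647 = 0.01161 mol
n(HCl) left over = 0.01161 mol (1:1 ratio)
n(HCl) consumed by analyte = 0.01447 − 0.01161 = 2.856 × 10^-3 mol
From the 1:2 ratio, n(CaCO3) = 1/2 × 2.856 × 10^-3 = 1.428 × 10^-3 mol
mass of CaCO3 = 1.428 × 10^-3 × 100.09 = 0.1429 g

0.1429 g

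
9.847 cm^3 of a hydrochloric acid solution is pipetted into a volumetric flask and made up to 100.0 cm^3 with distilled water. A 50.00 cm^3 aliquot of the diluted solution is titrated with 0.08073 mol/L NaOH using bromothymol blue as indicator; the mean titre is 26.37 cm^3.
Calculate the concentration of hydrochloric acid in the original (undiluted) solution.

0.4324 mol/L

HCl + NaOH → NaCl + H2O
n(NaOH) = 0.02637 × 0.08073 = 2.129 × 10^-3 mol
n(HCl) in the aliquot = 2.129 × 10^-3 mol (1:1 ratio)
[HCl]_dilute = 2.129 × 10^-3 / 0.05000 = 0.04258 mol/L
Dilution factor = 100.0 / 9.847 = 10.16
[HCl]_stock = 0.04258 × 10.16 = 0.4324 mol/L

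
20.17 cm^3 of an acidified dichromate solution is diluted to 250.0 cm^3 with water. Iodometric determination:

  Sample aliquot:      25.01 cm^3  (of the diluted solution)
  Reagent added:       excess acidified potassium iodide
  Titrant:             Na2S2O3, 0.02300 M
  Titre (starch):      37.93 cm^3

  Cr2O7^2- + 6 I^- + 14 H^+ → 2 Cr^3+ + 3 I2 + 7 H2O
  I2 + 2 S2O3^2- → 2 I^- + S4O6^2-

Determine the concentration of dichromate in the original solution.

0.07206 M

n(S2O3^2-) = 0.03793 × 0.02300 = 8.724 × 10^-4 mol
n(I2) = n(S2O3^2-)/2 = 4.362 × 10^-4 mol
From the 1:3 ratio, n(Cr2O7^2-) in the aliquot = 1/3 × 4.362 × 10^-4 = 1.454 × 10^-4 mol
[Cr2O7^2-]_dilute = 1.454 × 10^-4 / 0.02501 = 0.005814 mol/L
[Cr2O7^2-]_original = 0.005814 × 250.0/20.17 = 0.07206 mol/L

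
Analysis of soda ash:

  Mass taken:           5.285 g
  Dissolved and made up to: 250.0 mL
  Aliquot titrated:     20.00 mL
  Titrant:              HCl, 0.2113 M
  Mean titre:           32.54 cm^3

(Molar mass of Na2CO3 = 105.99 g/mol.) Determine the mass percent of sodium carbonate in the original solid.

Na2CO3 + 2 HCl → 2 NaCl + H2O + CO2
n(HCl) per titration = 0.03254 × 0.2113 = 6.876 × 10^-3 mol
From the 1:2 ratio, n(Na2CO3) in each aliquot = 1/2 × 6.876 × 10^-3 = 3.438 × 10^-3 mol
n(Na2CO3) in the whole flask = 3.438 × 10^-3 × 250.0/20.00 = 0.04297 mol
mass of Na2CO3 = 0.04297 × 105.99 = 4.555 g
% Na2CO3 = 4.555 / 5.285 × 100 = 86.18 %

86.18 %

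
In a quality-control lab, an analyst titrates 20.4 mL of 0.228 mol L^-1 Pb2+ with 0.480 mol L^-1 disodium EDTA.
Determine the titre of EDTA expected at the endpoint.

9.69 mL

Pb^2+ + EDTA^4- → [Pb(EDTA)]^2-
n(Pb2+) = 0.0204 L × 0.228 mol/L = 4.65 × 10^-3 mol
n(EDTA) = 4.65 × 10^-3 mol (1:1 stoichiometry)
V(EDTA) = 4.65 × 10^-3 mol / 0.480 mol/L = 0.00969 L = 9.69 mL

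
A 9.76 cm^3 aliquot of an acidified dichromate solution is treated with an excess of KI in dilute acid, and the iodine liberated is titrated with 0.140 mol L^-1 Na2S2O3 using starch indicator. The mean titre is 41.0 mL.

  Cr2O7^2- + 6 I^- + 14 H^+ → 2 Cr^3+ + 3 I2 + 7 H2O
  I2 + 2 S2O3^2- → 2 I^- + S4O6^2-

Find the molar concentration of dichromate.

n(S2O3^2-) = 0.0410 × 0.140 = 5.74 × 10^-3 mol
n(I2) = n(S2O3^2-)/2 = 2.87 × 10^-3 mol
From the 1:3 ratio, n(Cr2O7^2-) in the aliquot = 1/3 × 2.87 × 10^-3 = 9.57 × 10^-4 mol
[Cr2O7^2-] = 9.57 × 10^-4 / 0.00976 = 0.0980 mol/L

0.0980 mol/L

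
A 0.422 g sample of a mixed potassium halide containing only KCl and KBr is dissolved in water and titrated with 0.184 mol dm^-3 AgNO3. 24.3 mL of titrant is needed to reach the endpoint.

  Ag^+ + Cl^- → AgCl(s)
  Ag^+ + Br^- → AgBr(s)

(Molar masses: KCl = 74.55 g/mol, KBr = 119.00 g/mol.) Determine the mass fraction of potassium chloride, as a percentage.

n(AgNO3) = 0.0243 × 0.184 = 4.47 × 10^-3 mol
Let x = n(KCl), y = n(KBr).
Titrant: 1x + 1y = 4.47 × 10^-3;  mass: 74.55x + 119.00y = 0.422
Solving, x = 2.48 × 10^-3 mol, y = 1.99 × 10^-3 mol
mass of KCl = 2.48 × 10^-3 × 74.55 = 0.185 g
% KCl = 0.185 / 0.422 × 100 = 43.7 %

43.7 %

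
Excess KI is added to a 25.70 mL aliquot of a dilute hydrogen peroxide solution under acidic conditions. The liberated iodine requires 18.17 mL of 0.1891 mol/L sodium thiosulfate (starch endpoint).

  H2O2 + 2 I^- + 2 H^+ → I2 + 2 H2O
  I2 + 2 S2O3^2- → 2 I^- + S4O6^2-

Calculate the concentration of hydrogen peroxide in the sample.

n(S2O3^2-) = 0.01817 × 0.1891 = 3.436 × 10^-3 mol
n(I2) = n(S2O3^2-)/2 = 1.718 × 10^-3 mol
n(H2O2) in the aliquot = 1.718 × 10^-3 mol (1:1 ratio)
[H2O2] = 1.718 × 10^-3 / 0.02570 = 0.06685 mol/L

0.06685 mol/L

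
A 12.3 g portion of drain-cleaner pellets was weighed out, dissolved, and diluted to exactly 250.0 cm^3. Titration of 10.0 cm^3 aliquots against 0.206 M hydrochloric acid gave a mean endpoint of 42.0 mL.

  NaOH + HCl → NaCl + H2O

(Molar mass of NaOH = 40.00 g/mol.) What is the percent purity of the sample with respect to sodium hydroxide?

70.3 %

n(HCl) per titration = 0.0420 × 0.206 = 8.65 × 10^-3 mol
n(NaOH) in each aliquot = 8.65 × 10^-3 mol (1:1 ratio)
n(NaOH) in the whole flask = 8.65 × 10^-3 × 250.0/10.0 = 0.216 mol
mass of NaOH = 0.216 × 40.00 = 8.65 g
% NaOH = 8.65 / 12.3 × 100 = 70.3 %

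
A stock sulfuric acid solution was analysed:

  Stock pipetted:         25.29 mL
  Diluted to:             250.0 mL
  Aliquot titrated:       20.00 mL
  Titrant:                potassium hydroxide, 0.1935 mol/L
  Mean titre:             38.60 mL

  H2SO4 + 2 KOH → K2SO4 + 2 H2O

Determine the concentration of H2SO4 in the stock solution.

n(KOH) = 0.03860 × 0.1935 = 7.469 × 10^-3 mol
From the 1:2 ratio, n(H2SO4) in the aliquot = 1/2 × 7.469 × 10^-3 = 3.735 × 10^-3 mol
[H2SO4]_dilute = 3.735 × 10^-3 / 0.02000 = 0.1867 mol/L
Dilution factor = 250.0 / 25.29 = 9.885
[H2SO4]_stock = 0.1867 × 9.885 = 1.846 mol/L

1.846 mol/L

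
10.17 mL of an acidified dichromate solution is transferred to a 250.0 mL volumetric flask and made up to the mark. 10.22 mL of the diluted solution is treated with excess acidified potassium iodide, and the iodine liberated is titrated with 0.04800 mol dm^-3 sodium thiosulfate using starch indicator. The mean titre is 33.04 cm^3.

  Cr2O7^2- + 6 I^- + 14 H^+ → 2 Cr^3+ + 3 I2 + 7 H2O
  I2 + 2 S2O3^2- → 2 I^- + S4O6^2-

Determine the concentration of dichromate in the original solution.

0.6358 mol/L

n(S2O3^2-) = 0.03304 × 0.04800 = 1.586 × 10^-3 mol
n(I2) = n(S2O3^2-)/2 = 7.930 × 10^-4 mol
From the 1:3 ratio, n(Cr2O7^2-) in the aliquot = 1/3 × 7.930 × 10^-4 = 2.643 × 10^-4 mol
[Cr2O7^2-]_dilute = 2.643 × 10^-4 / 0.01022 = 0.02586 mol/L
[Cr2O7^2-]_original = 0.02586 × 250.0/10.17 = 0.6358 mol/L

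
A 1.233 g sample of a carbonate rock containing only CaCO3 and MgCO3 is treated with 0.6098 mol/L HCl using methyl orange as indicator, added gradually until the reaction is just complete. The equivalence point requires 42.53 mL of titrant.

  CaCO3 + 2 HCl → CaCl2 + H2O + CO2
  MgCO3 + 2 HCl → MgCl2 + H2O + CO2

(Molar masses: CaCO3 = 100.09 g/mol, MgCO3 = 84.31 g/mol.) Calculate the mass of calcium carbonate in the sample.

n(HCl) = 0.04253 × 0.6098 = 0.02593 mol
Let x = n(CaCO3), y = n(MgCO3).
Titrant: 2x + 2y = 0.02593;  mass: 100.09x + 84.31y = 1.233
Solving, x = 8.854 × 10^-3 mol, y = 4.113 × 10^-3 mol
mass of CaCO3 = 8.854 × 10^-3 × 100.09 = 0.8862 g

0.8862 g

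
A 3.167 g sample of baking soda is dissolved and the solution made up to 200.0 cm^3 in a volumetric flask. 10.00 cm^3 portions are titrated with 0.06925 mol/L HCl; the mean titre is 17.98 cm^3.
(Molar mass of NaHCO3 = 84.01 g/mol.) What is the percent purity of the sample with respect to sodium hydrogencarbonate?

NaHCO3 + HCl → NaCl + H2O + CO2
n(HCl) per titration = 0.01798 × 0.06925 = 1.245 × 10^-3 mol
n(NaHCO3) in each aliquot = 1.245 × 10^-3 mol (1:1 ratio)
n(NaHCO3) in the whole flask = 1.245 × 10^-3 × 200.0/10.00 = 0.02490 mol
mass of NaHCO3 = 0.02490 × 84.01 = 2.092 g
% NaHCO3 = 2.092 / 3.167 × 100 = 66.06 %

66.06 %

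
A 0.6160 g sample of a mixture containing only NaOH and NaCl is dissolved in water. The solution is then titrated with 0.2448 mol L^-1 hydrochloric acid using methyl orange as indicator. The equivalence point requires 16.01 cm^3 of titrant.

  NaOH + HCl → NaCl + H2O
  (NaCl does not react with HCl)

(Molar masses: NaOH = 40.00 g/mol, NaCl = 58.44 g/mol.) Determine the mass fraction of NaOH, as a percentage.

25.45 %

n(HCl) = 0.01601 × 0.2448 = 3.919 × 10^-3 mol
Let x = n(NaOH), y = n(NaCl).
Titrant: 1x = 3.919 × 10^-3;  mass: 40.00x + 58.44y = 0.6160
Solving, x = 3.919 × 10^-3 mol, y = 7.858 × 10^-3 mol
mass of NaOH = 3.919 × 10^-3 × 40.00 = 0.1568 g
% NaOH = 0.1568 / 0.6160 × 100 = 25.45 %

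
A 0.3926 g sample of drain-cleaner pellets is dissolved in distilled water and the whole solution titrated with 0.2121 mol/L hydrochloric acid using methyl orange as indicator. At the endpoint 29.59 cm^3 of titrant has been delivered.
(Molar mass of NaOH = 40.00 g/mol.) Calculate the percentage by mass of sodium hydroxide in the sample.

NaOH + HCl → NaCl + H2O
n(HCl) = 0.02959 L × 0.2121 mol/L = 6.276 × 10^-3 mol
n(NaOH) = 6.276 × 10^-3 mol (1:1 ratio)
mass of NaOH = 6.276 × 10^-3 × 40.00 g/mol = 0.2510 g
% NaOH = 0.2510 / 0.3926 × 100 = 63.94 %

63.94 %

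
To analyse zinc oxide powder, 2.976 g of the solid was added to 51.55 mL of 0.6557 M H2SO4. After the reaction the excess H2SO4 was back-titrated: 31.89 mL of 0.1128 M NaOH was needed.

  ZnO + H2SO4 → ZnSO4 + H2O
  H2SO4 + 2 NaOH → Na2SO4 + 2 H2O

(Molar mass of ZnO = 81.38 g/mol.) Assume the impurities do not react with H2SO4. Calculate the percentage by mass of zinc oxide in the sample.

n(H2SO4) added = 0.05155 × 0.6557 = 0.03380 mol
n(NaOH) used in back-titration = 0.03189 × 0.1128 = 3.597 × 10^-3 mol
From the 1:2 ratio, n(H2SO4) left over = 1/2 × 3.597 × 10^-3 = 1.799 × 10^-3 mol
n(H2SO4) consumed by analyte = 0.03380 − 1.799 × 10^-3 = 0.03200 mol
n(ZnO) = 0.03200 mol (1:1 ratio)
mass of ZnO = 0.03200 × 81.38 = 2.604 g
% ZnO = 2.604 / 2.976 × 100 = 87.51 %

87.51 %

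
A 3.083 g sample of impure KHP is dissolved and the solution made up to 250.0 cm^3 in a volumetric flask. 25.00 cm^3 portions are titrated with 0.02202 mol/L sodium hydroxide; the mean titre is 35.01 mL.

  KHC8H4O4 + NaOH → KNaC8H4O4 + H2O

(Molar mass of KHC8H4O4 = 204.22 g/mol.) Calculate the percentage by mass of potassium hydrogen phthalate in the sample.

51.07 %

n(NaOH) per titration = 0.03501 × 0.02202 = 7.709 × 10^-4 mol
n(KHC8H4O4) in each aliquot = 7.709 × 10^-4 mol (1:1 ratio)
n(KHC8H4O4) in the whole flask = 7.709 × 10^-4 × 250.0/25.00 = 7.709 × 10^-3 mol
mass of KHC8H4O4 = 7.709 × 10^-3 × 204.22 = 1.574 g
% KHC8H4O4 = 1.574 / 3.083 × 100 = 51.07 %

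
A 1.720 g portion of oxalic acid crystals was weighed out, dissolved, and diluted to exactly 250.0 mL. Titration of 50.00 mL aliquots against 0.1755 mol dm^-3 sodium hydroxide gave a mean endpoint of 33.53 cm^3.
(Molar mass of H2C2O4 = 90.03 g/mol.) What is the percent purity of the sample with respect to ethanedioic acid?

H2C2O4 + 2 NaOH → Na2C2O4 + 2 H2O
n(NaOH) per titration = 0.03353 × 0.1755 = 5.885 × 10^-3 mol
From the 1:2 ratio, n(H2C2O4) in each aliquot = 1/2 × 5.885 × 10^-3 = 2.942 × 10^-3 mol
n(H2C2O4) in the whole flask = 2.942 × 10^-3 × 250.0/50.00 = 0.01471 mol
mass of H2C2O4 = 0.01471 × 90.03 = 1.324 g
% H2C2O4 = 1.324 / 1.720 × 100 = 77.00 %

77.00 %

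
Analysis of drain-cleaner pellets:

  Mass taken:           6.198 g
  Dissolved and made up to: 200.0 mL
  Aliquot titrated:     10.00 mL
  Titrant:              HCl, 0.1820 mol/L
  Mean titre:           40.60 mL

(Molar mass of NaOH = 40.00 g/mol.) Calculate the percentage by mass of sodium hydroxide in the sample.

NaOH + HCl → NaCl + H2O
n(HCl) per titration = 0.04060 × 0.1820 = 7.389 × 10^-3 mol
n(NaOH) in each aliquot = 7.389 × 10^-3 mol (1:1 ratio)
n(NaOH) in the whole flask = 7.389 × 10^-3 × 200.0/10.00 = 0.1478 mol
mass of NaOH = 0.1478 × 40.00 = 5.911 g
% NaOH = 5.911 / 6.198 × 100 = 95.38 %

95.38 %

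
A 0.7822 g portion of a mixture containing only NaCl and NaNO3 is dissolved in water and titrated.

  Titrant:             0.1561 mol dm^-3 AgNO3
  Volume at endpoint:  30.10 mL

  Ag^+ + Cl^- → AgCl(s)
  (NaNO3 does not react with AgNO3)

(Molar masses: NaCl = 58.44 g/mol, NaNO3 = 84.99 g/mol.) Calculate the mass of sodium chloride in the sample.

n(AgNO3) = 0.03010 × 0.1561 = 4.699 × 10^-3 mol
Let x = n(NaCl), y = n(NaNO3).
Titrant: 1x = 4.699 × 10^-3;  mass: 58.44x + 84.99y = 0.7822
Solving, x = 4.699 × 10^-3 mol, y = 5.973 × 10^-3 mol
mass of NaCl = 4.699 × 10^-3 × 58.44 = 0.2746 g

0.2746 g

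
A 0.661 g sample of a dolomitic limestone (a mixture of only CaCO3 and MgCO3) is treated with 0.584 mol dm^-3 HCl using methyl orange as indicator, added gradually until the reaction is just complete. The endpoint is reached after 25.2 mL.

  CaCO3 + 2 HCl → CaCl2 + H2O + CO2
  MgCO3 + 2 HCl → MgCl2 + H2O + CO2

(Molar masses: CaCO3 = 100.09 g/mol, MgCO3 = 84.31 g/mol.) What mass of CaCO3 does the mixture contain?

0.258 g

n(HCl) = 0.0252 × 0.584 = 0.0147 mol
Let x = n(CaCO3), y = n(MgCO3).
Titrant: 2x + 2y = 0.0147;  mass: 100.09x + 84.31y = 0.661
Solving, x = 2.57 × 10^-3 mol, y = 4.78 × 10^-3 mol
mass of CaCO3 = 2.57 × 10^-3 × 100.09 = 0.258 g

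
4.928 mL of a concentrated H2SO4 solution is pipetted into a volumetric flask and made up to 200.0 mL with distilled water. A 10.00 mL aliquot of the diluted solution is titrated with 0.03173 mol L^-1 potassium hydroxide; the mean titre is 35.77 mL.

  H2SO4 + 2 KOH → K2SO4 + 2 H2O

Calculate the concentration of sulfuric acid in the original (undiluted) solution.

2.303 mol/L

n(KOH) = 0.03577 × 0.03173 = 1.135 × 10^-3 mol
From the 1:2 ratio, n(H2SO4) in the aliquot = 1/2 × 1.135 × 10^-3 = 5.675 × 10^-4 mol
[H2SO4]_dilute = 5.675 × 10^-4 / 0.01000 = 0.05675 mol/L
Dilution factor = 200.0 / 4.928 = 40.58
[H2SO4]_stock = 0.05675 × 40.58 = 2.303 mol/L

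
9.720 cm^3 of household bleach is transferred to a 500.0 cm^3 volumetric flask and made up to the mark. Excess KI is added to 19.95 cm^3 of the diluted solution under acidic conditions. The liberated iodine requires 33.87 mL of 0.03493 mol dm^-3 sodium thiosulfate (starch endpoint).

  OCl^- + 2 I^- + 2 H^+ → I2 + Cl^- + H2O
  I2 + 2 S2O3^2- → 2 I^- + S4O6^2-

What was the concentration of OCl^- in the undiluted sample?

n(S2O3^2-) = 0.03387 × 0.03493 = 1.183 × 10^-3 mol
n(I2) = n(S2O3^2-)/2 = 5.915 × 10^-4 mol
n(OCl^-) in the aliquot = 5.915 × 10^-4 mol (1:1 ratio)
[OCl^-]_dilute = 5.915 × 10^-4 / 0.01995 = 0.02965 mol/L
[OCl^-]_original = 0.02965 × 500.0/9.720 = 1.525 mol/L

1.525 mol/L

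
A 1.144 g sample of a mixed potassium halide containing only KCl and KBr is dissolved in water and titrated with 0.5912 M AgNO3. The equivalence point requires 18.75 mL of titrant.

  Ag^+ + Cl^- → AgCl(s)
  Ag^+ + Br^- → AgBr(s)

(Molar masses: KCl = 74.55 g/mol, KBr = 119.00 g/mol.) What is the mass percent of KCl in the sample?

25.67 %

n(AgNO3) = 0.01875 × 0.5912 = 0.01108 mol
Let x = n(KCl), y = n(KBr).
Titrant: 1x + 1y = 0.01108;  mass: 74.55x + 119.00y = 1.144
Solving, x = 3.940 × 10^-3 mol, y = 7.145 × 10^-3 mol
mass of KCl = 3.940 × 10^-3 × 74.55 = 0.2937 g
% KCl = 0.2937 / 1.144 × 100 = 25.67 %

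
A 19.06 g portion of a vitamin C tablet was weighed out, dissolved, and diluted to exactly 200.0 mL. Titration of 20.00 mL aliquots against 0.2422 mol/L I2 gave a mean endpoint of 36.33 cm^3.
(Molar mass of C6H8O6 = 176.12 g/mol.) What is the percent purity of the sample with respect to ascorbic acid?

C6H8O6 + I2 → C6H6O6 + 2 HI
n(I2) per titration = 0.03633 × 0.2422 = 8.799 × 10^-3 mol
n(C6H8O6) in each aliquot = 8.799 × 10^-3 mol (1:1 ratio)
n(C6H8O6) in the whole flask = 8.799 × 10^-3 × 200.0/20.00 = 0.08799 mol
mass of C6H8O6 = 0.08799 × 176.12 = 15.50 g
% C6H8O6 = 15.50 / 19.06 × 100 = 81.31 %

81.31 %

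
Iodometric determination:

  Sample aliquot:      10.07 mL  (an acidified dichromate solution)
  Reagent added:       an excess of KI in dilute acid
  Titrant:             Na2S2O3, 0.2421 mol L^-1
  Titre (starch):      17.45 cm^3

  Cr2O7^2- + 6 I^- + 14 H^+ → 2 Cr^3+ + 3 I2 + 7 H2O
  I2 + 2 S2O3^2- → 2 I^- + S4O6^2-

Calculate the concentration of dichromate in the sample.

n(S2O3^2-) = 0.01745 × 0.2421 = 4.225 × 10^-3 mol
n(I2) = n(S2O3^2-)/2 = 2.112 × 10^-3 mol
From the 1:3 ratio, n(Cr2O7^2-) in the aliquot = 1/3 × 2.112 × 10^-3 = 7.041 × 10^-4 mol
[Cr2O7^2-] = 7.041 × 10^-4 / 0.01007 = 0.06992 mol/L

0.06992 mol/L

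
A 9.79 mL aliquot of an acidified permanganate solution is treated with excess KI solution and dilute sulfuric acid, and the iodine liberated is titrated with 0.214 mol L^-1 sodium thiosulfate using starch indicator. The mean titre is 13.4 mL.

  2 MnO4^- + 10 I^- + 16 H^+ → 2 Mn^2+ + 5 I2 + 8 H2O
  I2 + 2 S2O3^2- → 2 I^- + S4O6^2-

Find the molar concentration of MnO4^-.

0.0586 mol/L

n(S2O3^2-) = 0.0134 × 0.214 = 2.87 × 10^-3 mol
n(I2) = n(S2O3^2-)/2 = 1.43 × 10^-3 mol
From the 2:5 ratio, n(MnO4^-) in the aliquot = 2/5 × 1.43 × 10^-3 = 5.74 × 10^-4 mol
[MnO4^-] = 5.74 × 10^-4 / 0.00979 = 0.0586 mol/L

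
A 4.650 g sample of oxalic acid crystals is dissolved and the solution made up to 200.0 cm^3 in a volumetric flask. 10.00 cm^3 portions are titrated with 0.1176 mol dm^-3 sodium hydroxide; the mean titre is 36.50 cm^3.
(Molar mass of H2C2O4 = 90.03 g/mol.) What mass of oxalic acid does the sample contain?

H2C2O4 + 2 NaOH → Na2C2O4 + 2 H2O
n(NaOH) per titration = 0.03650 × 0.1176 = 4.292 × 10^-3 mol
From the 1:2 ratio, n(H2C2O4) in each aliquot = 1/2 × 4.292 × 10^-3 = 2.146 × 10^-3 mol
n(H2C2O4) in the whole flask = 2.146 × 10^-3 × 200.0/10.00 = 0.04292 mol
mass of H2C2O4 = 0.04292 × 90.03 = 3.864 g

3.864 g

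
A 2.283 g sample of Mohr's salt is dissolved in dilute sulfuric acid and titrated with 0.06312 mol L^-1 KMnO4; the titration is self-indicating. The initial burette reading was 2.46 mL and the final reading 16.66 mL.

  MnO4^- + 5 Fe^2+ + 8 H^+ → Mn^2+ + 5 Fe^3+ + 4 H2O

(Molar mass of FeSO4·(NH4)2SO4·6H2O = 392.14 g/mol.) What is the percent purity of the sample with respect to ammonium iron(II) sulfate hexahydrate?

n(KMnO4) = 0.01420 L × 0.06312 mol/L = 8.963 × 10^-4 mol
From the 5:1 ratio, n(FeSO4·(NH4)2SO4·6H2O) = 5/1 × 8.963 × 10^-4 = 4.482 × 10^-3 mol
mass of FeSO4·(NH4)2SO4·6H2O = 4.482 × 10^-3 × 392.14 g/mol = 1.757 g
% FeSO4·(NH4)2SO4·6H2O = 1.757 / 2.283 × 100 = 76.98 %

76.98 %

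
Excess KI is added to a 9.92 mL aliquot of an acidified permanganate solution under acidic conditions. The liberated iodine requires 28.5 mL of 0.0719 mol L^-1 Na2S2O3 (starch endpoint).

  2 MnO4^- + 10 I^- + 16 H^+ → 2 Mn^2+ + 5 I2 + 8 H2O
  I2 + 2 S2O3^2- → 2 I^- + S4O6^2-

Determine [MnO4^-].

0.0413 mol/L

n(S2O3^2-) = 0.0285 × 0.0719 = 2.05 × 10^-3 mol
n(I2) = n(S2O3^2-)/2 = 1.02 × 10^-3 mol
From the 2:5 ratio, n(MnO4^-) in the aliquot = 2/5 × 1.02 × 10^-3 = 4.10 × 10^-4 mol
[MnO4^-] = 4.10 × 10^-4 / 0.00992 = 0.0413 mol/L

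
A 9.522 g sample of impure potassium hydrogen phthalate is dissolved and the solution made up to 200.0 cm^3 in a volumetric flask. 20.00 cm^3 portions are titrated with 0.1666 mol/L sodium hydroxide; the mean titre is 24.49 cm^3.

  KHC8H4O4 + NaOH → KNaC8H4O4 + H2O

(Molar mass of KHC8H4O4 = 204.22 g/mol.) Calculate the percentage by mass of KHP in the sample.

n(NaOH) per titration = 0.02449 × 0.1666 = 4.080 × 10^-3 mol
n(KHC8H4O4) in each aliquot = 4.080 × 10^-3 mol (1:1 ratio)
n(KHC8H4O4) in the whole flask = 4.080 × 10^-3 × 200.0/20.00 = 0.04080 mol
mass of KHC8H4O4 = 0.04080 × 204.22 = 8.332 g
% KHC8H4O4 = 8.332 / 9.522 × 100 = 87.51 %

87.51 %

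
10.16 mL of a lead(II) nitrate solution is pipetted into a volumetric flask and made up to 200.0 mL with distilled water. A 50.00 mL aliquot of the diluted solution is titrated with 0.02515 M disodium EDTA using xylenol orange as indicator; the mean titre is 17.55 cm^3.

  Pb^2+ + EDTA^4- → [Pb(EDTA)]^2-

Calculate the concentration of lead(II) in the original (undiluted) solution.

0.1738 M

n(EDTA) = 0.01755 × 0.02515 = 4.414 × 10^-4 mol
n(Pb2+) in the aliquot = 4.414 × 10^-4 mol (1:1 ratio)
[Pb2+]_dilute = 4.414 × 10^-4 / 0.05000 = 0.008828 mol/L
Dilution factor = 200.0 / 10.16 = 19.69
[Pb2+]_stock = 0.008828 × 19.69 = 0.1738 mol/L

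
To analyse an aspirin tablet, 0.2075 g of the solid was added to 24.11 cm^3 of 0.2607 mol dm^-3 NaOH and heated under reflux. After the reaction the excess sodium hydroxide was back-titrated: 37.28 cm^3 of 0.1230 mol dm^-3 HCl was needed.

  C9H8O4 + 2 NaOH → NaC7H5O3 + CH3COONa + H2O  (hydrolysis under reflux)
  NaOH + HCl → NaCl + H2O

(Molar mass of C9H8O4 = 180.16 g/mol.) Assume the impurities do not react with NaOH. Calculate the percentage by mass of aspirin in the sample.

73.80 %

n(NaOH) added = 0.02411 × 0.2607 = 6.285 × 10^-3 mol
n(HCl) used in back-titration = 0.03728 × 0.1230 = 4.585 × 10^-3 mol
n(NaOH) left over = 4.585 × 10^-3 mol (1:1 ratio)
n(NaOH) consumed by analyte = 6.285 × 10^-3 − 4.585 × 10^-3 = 1.700 × 10^-3 mol
From the 1:2 ratio, n(C9H8O4) = 1/2 × 1.700 × 10^-3 = 8.500 × 10^-4 mol
mass of C9H8O4 = 8.500 × 10^-4 × 180.16 = 0.1531 g
% C9H8O4 = 0.1531 / 0.2075 × 100 = 73.80 %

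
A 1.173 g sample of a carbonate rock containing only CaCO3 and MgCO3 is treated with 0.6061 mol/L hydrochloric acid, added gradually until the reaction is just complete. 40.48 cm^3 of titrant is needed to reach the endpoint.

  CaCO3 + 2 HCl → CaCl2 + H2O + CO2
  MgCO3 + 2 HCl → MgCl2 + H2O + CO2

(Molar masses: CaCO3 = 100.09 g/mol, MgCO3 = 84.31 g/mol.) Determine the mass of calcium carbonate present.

0.8799 g

n(HCl) = 0.04048 × 0.6061 = 0.02453 mol
Let x = n(CaCO3), y = n(MgCO3).
Titrant: 2x + 2y = 0.02453;  mass: 100.09x + 84.31y = 1.173
Solving, x = 8.792 × 10^-3 mol, y = 3.476 × 10^-3 mol
mass of CaCO3 = 8.792 × 10^-3 × 100.09 = 0.8799 g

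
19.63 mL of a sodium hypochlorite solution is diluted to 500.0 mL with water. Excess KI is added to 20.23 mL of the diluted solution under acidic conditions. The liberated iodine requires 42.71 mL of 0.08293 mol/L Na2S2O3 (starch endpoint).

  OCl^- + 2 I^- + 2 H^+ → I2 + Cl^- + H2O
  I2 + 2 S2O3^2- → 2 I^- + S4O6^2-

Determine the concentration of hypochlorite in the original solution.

n(S2O3^2-) = 0.04271 × 0.08293 = 3.542 × 10^-3 mol
n(I2) = n(S2O3^2-)/2 = 1.771 × 10^-3 mol
n(OCl^-) in the aliquot = 1.771 × 10^-3 mol (1:1 ratio)
[OCl^-]_dilute = 1.771 × 10^-3 / 0.02023 = 0.08754 mol/L
[OCl^-]_original = 0.08754 × 500.0/19.63 = 2.230 mol/L

2.230 mol/L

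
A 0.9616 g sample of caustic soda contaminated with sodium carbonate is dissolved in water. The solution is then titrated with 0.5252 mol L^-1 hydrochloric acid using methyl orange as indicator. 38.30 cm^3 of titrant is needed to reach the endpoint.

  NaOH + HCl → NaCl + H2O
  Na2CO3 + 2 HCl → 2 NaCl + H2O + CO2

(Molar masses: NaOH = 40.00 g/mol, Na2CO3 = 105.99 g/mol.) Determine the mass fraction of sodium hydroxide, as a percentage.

n(HCl) = 0.03830 × 0.5252 = 0.02012 mol
Let x = n(NaOH), y = n(Na2CO3).
Titrant: 1x + 2y = 0.02012;  mass: 40.00x + 105.99y = 0.9616
Solving, x = 8.034 × 10^-3 mol, y = 6.041 × 10^-3 mol
mass of NaOH = 8.034 × 10^-3 × 40.00 = 0.3214 g
% NaOH = 0.3214 / 0.9616 × 100 = 33.42 %

33.42 %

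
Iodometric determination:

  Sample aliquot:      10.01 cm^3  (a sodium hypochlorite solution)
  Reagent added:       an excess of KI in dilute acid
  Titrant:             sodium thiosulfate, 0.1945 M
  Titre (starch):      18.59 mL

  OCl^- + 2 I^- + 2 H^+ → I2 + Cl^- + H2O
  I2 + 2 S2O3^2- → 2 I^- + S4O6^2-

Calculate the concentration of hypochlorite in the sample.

0.1806 M

n(S2O3^2-) = 0.01859 × 0.1945 = 3.616 × 10^-3 mol
n(I2) = n(S2O3^2-)/2 = 1.808 × 10^-3 mol
n(OCl^-) in the aliquot = 1.808 × 10^-3 mol (1:1 ratio)
[OCl^-] = 1.808 × 10^-3 / 0.01001 = 0.1806 mol/L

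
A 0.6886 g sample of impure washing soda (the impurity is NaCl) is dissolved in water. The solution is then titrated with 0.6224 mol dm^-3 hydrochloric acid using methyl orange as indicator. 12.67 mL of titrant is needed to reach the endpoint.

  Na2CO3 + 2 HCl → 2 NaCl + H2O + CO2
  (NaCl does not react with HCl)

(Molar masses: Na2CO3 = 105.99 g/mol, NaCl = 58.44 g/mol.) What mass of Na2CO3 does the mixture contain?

0.4179 g

n(HCl) = 0.01267 × 0.6224 = 7.886 × 10^-3 mol
Let x = n(Na2CO3), y = n(NaCl).
Titrant: 2x = 7.886 × 10^-3;  mass: 105.99x + 58.44y = 0.6886
Solving, x = 3.943 × 10^-3 mol, y = 4.632 × 10^-3 mol
mass of Na2CO3 = 3.943 × 10^-3 × 105.99 = 0.4179 g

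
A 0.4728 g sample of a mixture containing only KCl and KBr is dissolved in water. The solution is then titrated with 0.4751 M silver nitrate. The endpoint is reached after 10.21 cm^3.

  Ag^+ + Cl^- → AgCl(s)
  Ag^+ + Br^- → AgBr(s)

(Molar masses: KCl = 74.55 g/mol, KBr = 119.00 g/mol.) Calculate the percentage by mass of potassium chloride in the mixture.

37.05 %

n(AgNO3) = 0.01021 × 0.4751 = 4.851 × 10^-3 mol
Let x = n(KCl), y = n(KBr).
Titrant: 1x + 1y = 4.851 × 10^-3;  mass: 74.55x + 119.00y = 0.4728
Solving, x = 2.350 × 10^-3 mol, y = 2.501 × 10^-3 mol
mass of KCl = 2.350 × 10^-3 × 74.55 = 0.1752 g
% KCl = 0.1752 / 0.4728 × 100 = 37.05 %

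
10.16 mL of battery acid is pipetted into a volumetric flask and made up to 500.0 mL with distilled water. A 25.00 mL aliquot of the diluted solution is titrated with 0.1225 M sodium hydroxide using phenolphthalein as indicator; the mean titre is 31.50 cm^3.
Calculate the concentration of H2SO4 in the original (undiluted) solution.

H2SO4 + 2 NaOH → Na2SO4 + 2 H2O
n(NaOH) = 0.03150 × 0.1225 = 3.859 × 10^-3 mol
From the 1:2 ratio, n(H2SO4) in the aliquot = 1/2 × 3.859 × 10^-3 = 1.929 × 10^-3 mol
[H2SO4]_dilute = 1.929 × 10^-3 / 0.02500 = 0.07717 mol/L
Dilution factor = 500.0 / 10.16 = 49.21
[H2SO4]_stock = 0.07717 × 49.21 = 3.798 mol/L

3.798 M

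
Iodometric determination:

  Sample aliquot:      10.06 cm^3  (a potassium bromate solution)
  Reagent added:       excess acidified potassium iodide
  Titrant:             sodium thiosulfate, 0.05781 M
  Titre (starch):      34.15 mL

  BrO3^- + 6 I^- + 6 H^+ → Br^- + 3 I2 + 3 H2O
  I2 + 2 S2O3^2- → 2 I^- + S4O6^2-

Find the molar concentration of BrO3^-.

n(S2O3^2-) = 0.03415 × 0.05781 = 1.974 × 10^-3 mol
n(I2) = n(S2O3^2-)/2 = 9.871 × 10^-4 mol
From the 1:3 ratio, n(BrO3^-) in the aliquot = 1/3 × 9.871 × 10^-4 = 3.290 × 10^-4 mol
[BrO3^-] = 3.290 × 10^-4 / 0.01006 = 0.03271 mol/L

0.03271 M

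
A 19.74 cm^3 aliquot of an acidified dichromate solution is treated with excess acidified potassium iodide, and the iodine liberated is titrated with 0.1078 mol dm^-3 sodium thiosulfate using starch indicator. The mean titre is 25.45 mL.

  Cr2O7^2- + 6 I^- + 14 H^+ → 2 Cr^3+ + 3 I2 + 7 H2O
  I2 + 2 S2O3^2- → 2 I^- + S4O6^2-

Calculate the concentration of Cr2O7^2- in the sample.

n(S2O3^2-) = 0.02545 × 0.1078 = 2.744 × 10^-3 mol
n(I2) = n(S2O3^2-)/2 = 1.372 × 10^-3 mol
From the 1:3 ratio, n(Cr2O7^2-) in the aliquot = 1/3 × 1.372 × 10^-3 = 4.573 × 10^-4 mol
[Cr2O7^2-] = 4.573 × 10^-4 / 0.01974 = 0.02316 mol/L

0.02316 mol/L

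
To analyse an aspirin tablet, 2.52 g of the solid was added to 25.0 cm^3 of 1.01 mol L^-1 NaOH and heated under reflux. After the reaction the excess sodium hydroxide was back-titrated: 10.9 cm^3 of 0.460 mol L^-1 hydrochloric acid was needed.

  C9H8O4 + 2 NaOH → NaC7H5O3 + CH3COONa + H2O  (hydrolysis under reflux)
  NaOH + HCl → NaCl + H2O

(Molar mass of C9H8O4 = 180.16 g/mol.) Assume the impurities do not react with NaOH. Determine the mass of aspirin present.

1.82 g

n(NaOH) added = 0.0250 × 1.01 = 0.0253 mol
n(HCl) used in back-titration = 0.0109 × 0.460 = 5.01 × 10^-3 mol
n(NaOH) left over = 5.01 × 10^-3 mol (1:1 ratio)
n(NaOH) consumed by analyte = 0.0253 − 5.01 × 10^-3 = 0.0202 mol
From the 1:2 ratio, n(C9H8O4) = 1/2 × 0.0202 = 0.0101 mol
mass of C9H8O4 = 0.0101 × 180.16 = 1.82 g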